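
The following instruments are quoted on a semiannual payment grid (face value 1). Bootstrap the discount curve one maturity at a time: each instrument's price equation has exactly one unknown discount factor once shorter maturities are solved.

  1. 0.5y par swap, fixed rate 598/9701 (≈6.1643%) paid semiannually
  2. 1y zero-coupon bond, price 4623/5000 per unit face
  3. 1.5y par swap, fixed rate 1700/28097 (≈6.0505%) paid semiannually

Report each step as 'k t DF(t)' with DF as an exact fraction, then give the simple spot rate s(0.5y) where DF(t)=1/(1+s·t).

step 1 [0.5y] swap r/2=299/9701: DF=(1 − 299/9701·(0))/(1+299/9701) = 9701/10000 ≈ 0.970100
step 2 [1y] zero: DF = P = 4623/5000 ≈ 0.924600
step 3 [1.5y] swap r/2=850/28097: DF=(1 − 850/28097·(0.970100+0.924600))/(1+850/28097) = 183/200 ≈ 0.915000

1 1/2 9701/10000
2 1 4623/5000
3 3/2 183/200
s(0.5y) = (1/(9701/10000) − 1)/(1/2) = 598/9701 ≈ 6.1643%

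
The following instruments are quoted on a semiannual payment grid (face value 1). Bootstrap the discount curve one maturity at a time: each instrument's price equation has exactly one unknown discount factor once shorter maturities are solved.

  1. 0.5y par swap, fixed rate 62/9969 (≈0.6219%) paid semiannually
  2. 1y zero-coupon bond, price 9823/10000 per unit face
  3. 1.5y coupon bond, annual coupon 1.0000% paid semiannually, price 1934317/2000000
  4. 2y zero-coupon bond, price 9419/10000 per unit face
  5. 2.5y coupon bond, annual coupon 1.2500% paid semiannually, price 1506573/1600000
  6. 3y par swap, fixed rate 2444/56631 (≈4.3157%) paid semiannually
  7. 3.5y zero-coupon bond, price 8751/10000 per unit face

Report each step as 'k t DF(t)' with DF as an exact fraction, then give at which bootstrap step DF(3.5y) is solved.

step 1 [0.5y] swap r/2=31/9969: DF=(1 − 31/9969·(0))/(1+31/9969) = 9969/10000 ≈ 0.996900
step 2 [1y] zero: DF = P = 9823/10000 ≈ 0.982300
step 3 [1.5y] bond c/2=1/200: DF=(1934317/2000000 − 1/200·(0.996900+0.982300))/(1+1/200) = 381/400 ≈ 0.952500
step 4 [2y] zero: DF = P = 9419/10000 ≈ 0.941900
step 5 [2.5y] bond c/2=1/160: DF=(1506573/1600000 − 1/160·(0.996900+0.982300+0.952500+0.941900))/(1+1/160) = 9117/10000 ≈ 0.911700
step 6 [3y] swap r/2=1222/56631: DF=(1 − 1222/56631·(0.996900+0.982300+0.952500+0.941900+0.911700))/(1+1222/56631) = 4389/5000 ≈ 0.877800
step 7 [3.5y] zero: DF = P = 8751/10000 ≈ 0.875100

1 1/2 9969/10000
2 1 9823/10000
3 3/2 381/400
4 2 9419/10000
5 5/2 9117/10000
6 3 4389/5000
7 7/2 8751/10000
DF(3.5y) is solved at step 7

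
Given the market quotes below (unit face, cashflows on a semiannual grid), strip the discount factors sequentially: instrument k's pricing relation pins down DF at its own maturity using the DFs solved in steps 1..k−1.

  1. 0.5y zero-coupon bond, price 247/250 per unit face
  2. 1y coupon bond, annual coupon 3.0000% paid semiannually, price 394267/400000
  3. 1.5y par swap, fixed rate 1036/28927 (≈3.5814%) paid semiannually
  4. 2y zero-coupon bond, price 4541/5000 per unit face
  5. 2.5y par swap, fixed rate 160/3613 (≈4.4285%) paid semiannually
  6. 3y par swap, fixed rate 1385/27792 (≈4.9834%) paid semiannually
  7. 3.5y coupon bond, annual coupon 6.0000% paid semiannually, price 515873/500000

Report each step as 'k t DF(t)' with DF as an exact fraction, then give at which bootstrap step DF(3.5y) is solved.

step 1 [0.5y] zero: DF = P = 247/250 ≈ 0.988000
step 2 [1y] bond c/2=3/200: DF=(394267/400000 − 3/200·(0.988000))/(1+3/200) = 1913/2000 ≈ 0.956500
step 3 [1.5y] swap r/2=518/28927: DF=(1 − 518/28927·(0.988000+0.956500))/(1+518/28927) = 4741/5000 ≈ 0.948200
step 4 [2y] zero: DF = P = 4541/5000 ≈ 0.908200
step 5 [2.5y] swap r/2=80/3613: DF=(1 − 80/3613·(0.988000+0.956500+0.948200+0.908200))/(1+80/3613) = 112/125 ≈ 0.896000
step 6 [3y] swap r/2=1385/55584: DF=(1 − 1385/55584·(0.988000+0.956500+0.948200+0.908200+0.896000))/(1+1385/55584) = 1723/2000 ≈ 0.861500
step 7 [3.5y] bond c/2=3/100: DF=(515873/500000 − 3/100·(0.988000+0.956500+0.948200+0.908200+0.896000+0.861500))/(1+3/100) = 4199/5000 ≈ 0.839800

1 1/2 247/250
2 1 1913/2000
3 3/2 4741/5000
4 2 4541/5000
5 5/2 112/125
6 3 1723/2000
7 7/2 4199/5000
DF(3.5y) is solved at step 7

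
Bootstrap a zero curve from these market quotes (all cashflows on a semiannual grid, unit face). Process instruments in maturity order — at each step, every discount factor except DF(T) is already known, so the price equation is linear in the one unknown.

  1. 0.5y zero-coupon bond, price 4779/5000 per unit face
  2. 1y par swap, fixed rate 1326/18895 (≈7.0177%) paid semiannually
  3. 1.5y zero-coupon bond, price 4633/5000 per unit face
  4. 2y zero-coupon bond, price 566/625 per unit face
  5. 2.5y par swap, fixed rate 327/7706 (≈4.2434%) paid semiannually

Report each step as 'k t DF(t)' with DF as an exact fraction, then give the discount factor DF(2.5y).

step 1 [0.5y] zero: DF = P = 4779/5000 ≈ 0.955800
step 2 [1y] swap r/2=663/18895: DF=(1 − 663/18895·(0.955800))/(1+663/18895) = 9337/10000 ≈ 0.933700
step 3 [1.5y] zero: DF = P = 4633/5000 ≈ 0.926600
step 4 [2y] zero: DF = P = 566/625 ≈ 0.905600
step 5 [2.5y] swap r/2=327/15412: DF=(1 − 327/15412·(0.955800+0.933700+0.926600+0.905600))/(1+327/15412) = 9019/10000 ≈ 0.901900

1 1/2 4779/5000
2 1 9337/10000
3 3/2 4633/5000
4 2 566/625
5 5/2 9019/10000
DF(2.5y) = 9019/10000 ≈ 0.901900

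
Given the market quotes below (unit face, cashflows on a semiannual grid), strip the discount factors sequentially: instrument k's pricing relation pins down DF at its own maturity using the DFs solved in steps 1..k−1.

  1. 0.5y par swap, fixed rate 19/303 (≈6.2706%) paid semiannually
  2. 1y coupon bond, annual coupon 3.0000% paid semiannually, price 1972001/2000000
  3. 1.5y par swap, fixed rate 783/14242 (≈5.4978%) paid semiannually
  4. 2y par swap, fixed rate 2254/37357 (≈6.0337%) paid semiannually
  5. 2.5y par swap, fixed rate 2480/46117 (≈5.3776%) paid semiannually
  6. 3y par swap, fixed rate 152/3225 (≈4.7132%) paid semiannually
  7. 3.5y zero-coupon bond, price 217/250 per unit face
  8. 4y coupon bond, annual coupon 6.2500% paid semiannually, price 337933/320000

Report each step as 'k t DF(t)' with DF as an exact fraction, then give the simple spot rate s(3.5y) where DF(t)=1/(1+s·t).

1 1/2 606/625
2 1 9571/10000
3 3/2 9217/10000
4 2 8873/10000
5 5/2 219/250
6 3 2177/2500
7 7/2 217/250
8 4 2079/2500
s(3.5y) = (1/(217/250) − 1)/(7/2) = 66/1519 ≈ 4.3450%

step 1 [0.5y] swap r/2=19/606: DF=(1 − 19/606·(0))/(1+19/606) = 606/625 ≈ 0.969600
step 2 [1y] bond c/2=3/200: DF=(1972001/2000000 − 3/200·(0.969600))/(1+3/200) = 9571/10000 ≈ 0.957100
step 3 [1.5y] swap r/2=783/28484: DF=(1 − 783/28484·(0.969600+0.957100))/(1+783/28484) = 9217/10000 ≈ 0.921700
step 4 [2y] swap r/2=1127/37357: DF=(1 − 1127/37357·(0.969600+0.957100+0.921700))/(1+1127/37357) = 8873/10000 ≈ 0.887300
step 5 [2.5y] swap r/2=1240/46117: DF=(1 − 1240/46117·(0.969600+0.957100+0.921700+0.887300))/(1+1240/46117) = 219/250 ≈ 0.876000
step 6 [3y] swap r/2=76/3225: DF=(1 − 76/3225·(0.969600+0.957100+0.921700+0.887300+0.876000))/(1+76/3225) = 2177/2500 ≈ 0.870800
step 7 [3.5y] zero: DF = P = 217/250 ≈ 0.868000
step 8 [4y] bond c/2=1/32: DF=(337933/320000 − 1/32·(0.969600+0.957100+0.921700+0.887300+0.876000+0.870800+0.868000))/(1+1/32) = 2079/2500 ≈ 0.831600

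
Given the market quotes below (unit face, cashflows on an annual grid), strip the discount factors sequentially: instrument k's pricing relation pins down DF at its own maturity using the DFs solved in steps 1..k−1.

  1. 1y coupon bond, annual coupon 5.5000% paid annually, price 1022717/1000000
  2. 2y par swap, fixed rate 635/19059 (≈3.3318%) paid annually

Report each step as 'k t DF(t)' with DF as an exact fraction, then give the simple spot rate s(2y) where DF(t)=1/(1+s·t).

step 1 [1y] bond c/1=11/200: DF=(1022717/1000000 − 11/200·(0))/(1+11/200) = 4847/5000 ≈ 0.969400
step 2 [2y] swap r/1=635/19059: DF=(1 − 635/19059·(0.969400))/(1+635/19059) = 1873/2000 ≈ 0.936500

1 1 4847/5000
2 2 1873/2000
s(2y) = (1/(1873/2000) − 1)/(2) = 127/3746 ≈ 3.3903%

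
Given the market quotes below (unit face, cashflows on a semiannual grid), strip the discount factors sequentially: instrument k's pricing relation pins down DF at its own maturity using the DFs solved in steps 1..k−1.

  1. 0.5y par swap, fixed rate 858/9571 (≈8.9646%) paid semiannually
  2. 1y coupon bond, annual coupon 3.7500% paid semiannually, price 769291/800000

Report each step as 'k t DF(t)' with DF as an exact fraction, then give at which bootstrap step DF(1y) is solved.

step 1 [0.5y] swap r/2=429/9571: DF=(1 − 429/9571·(0))/(1+429/9571) = 9571/10000 ≈ 0.957100
step 2 [1y] bond c/2=3/160: DF=(769291/800000 − 3/160·(0.957100))/(1+3/160) = 9263/10000 ≈ 0.926300

1 1/2 9571/10000
2 1 9263/10000
DF(1y) is solved at step 2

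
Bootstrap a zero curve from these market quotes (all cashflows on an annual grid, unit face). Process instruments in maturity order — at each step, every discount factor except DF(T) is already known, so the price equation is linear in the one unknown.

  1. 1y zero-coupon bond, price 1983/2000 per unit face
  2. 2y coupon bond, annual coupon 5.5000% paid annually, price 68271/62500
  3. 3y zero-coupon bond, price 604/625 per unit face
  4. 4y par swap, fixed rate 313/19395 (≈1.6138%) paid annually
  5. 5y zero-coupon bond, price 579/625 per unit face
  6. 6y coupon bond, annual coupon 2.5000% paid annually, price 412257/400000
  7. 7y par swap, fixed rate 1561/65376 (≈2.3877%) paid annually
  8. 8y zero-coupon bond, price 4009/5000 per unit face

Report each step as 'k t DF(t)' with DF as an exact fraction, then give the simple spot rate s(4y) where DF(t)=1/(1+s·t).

1 1 1983/2000
2 2 9837/10000
3 3 604/625
4 4 4687/5000
5 5 579/625
6 6 8883/10000
7 7 8439/10000
8 8 4009/5000
s(4y) = (1/(4687/5000) − 1)/(4) = 313/18748 ≈ 1.6695%

step 1 [1y] zero: DF = P = 1983/2000 ≈ 0.991500
step 2 [2y] bond c/1=11/200: DF=(68271/62500 − 11/200·(0.991500))/(1+11/200) = 9837/10000 ≈ 0.983700
step 3 [3y] zero: DF = P = 604/625 ≈ 0.966400
step 4 [4y] swap r/1=313/19395: DF=(1 − 313/19395·(0.991500+0.983700+0.966400))/(1+313/19395) = 4687/5000 ≈ 0.937400
step 5 [5y] zero: DF = P = 579/625 ≈ 0.926400
step 6 [6y] bond c/1=1/40: DF=(412257/400000 − 1/40·(0.991500+0.983700+0.966400+0.937400+0.926400))/(1+1/40) = 8883/10000 ≈ 0.888300
step 7 [7y] swap r/1=1561/65376: DF=(1 − 1561/65376·(0.991500+0.983700+0.966400+0.937400+0.926400+0.888300))/(1+1561/65376) = 8439/10000 ≈ 0.843900
step 8 [8y] zero: DF = P = 4009/5000 ≈ 0.801800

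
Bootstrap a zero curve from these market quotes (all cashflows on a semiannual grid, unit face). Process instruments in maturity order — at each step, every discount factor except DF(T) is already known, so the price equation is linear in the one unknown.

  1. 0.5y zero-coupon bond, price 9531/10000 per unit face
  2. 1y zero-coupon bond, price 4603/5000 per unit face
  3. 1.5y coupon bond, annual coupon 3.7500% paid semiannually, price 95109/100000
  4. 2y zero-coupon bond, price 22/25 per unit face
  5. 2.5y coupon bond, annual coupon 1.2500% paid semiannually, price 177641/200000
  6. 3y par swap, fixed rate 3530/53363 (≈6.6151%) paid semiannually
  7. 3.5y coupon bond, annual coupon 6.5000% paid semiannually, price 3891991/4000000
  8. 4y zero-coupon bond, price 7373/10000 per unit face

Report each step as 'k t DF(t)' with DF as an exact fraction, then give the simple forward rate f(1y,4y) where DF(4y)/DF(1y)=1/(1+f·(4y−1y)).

1 1/2 9531/10000
2 1 4603/5000
3 3/2 8991/10000
4 2 22/25
5 5/2 43/50
6 3 1647/2000
7 7/2 484/625
8 4 7373/10000
f(1y,4y) = ((4603/5000)/(7373/10000) − 1)/(3) = 611/7373 ≈ 8.2870%

step 1 [0.5y] zero: DF = P = 9531/10000 ≈ 0.953100
step 2 [1y] zero: DF = P = 4603/5000 ≈ 0.920600
step 3 [1.5y] bond c/2=3/160: DF=(95109/100000 − 3/160·(0.953100+0.920600))/(1+3/160) = 8991/10000 ≈ 0.899100
step 4 [2y] zero: DF = P = 22/25 ≈ 0.880000
step 5 [2.5y] bond c/2=1/160: DF=(177641/200000 − 1/160·(0.953100+0.920600+0.899100+0.880000))/(1+1/160) = 43/50 ≈ 0.860000
step 6 [3y] swap r/2=1765/53363: DF=(1 − 1765/53363·(0.953100+0.920600+0.899100+0.880000+0.860000))/(1+1765/53363) = 1647/2000 ≈ 0.823500
step 7 [3.5y] bond c/2=13/400: DF=(3891991/4000000 − 13/400·(0.953100+0.920600+0.899100+0.880000+0.860000+0.823500))/(1+13/400) = 484/625 ≈ 0.774400
step 8 [4y] zero: DF = P = 7373/10000 ≈ 0.737300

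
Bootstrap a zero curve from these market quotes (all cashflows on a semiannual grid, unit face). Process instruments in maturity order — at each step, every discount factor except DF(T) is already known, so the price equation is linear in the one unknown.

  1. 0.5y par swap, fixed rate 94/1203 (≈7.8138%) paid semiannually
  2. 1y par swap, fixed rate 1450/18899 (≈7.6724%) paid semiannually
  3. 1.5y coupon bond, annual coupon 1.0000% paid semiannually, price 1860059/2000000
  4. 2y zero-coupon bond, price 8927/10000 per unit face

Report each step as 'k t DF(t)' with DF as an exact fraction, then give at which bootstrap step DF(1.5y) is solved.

step 1 [0.5y] swap r/2=47/1203: DF=(1 − 47/1203·(0))/(1+47/1203) = 1203/1250 ≈ 0.962400
step 2 [1y] swap r/2=725/18899: DF=(1 − 725/18899·(0.962400))/(1+725/18899) = 371/400 ≈ 0.927500
step 3 [1.5y] bond c/2=1/200: DF=(1860059/2000000 − 1/200·(0.962400+0.927500))/(1+1/200) = 229/250 ≈ 0.916000
step 4 [2y] zero: DF = P = 8927/10000 ≈ 0.892700

1 1/2 1203/1250
2 1 371/400
3 3/2 229/250
4 2 8927/10000
DF(1.5y) is solved at step 3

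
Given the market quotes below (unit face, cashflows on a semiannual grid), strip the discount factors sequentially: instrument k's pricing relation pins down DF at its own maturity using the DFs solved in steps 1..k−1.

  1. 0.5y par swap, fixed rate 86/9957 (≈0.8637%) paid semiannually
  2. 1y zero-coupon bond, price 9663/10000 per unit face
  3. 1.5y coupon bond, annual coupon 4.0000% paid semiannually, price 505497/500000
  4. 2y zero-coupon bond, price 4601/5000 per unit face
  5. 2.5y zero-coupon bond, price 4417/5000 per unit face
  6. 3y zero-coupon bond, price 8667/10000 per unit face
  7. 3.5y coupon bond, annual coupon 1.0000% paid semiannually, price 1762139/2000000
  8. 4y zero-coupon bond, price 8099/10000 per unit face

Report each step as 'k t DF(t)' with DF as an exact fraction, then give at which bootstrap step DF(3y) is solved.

step 1 [0.5y] swap r/2=43/9957: DF=(1 − 43/9957·(0))/(1+43/9957) = 9957/10000 ≈ 0.995700
step 2 [1y] zero: DF = P = 9663/10000 ≈ 0.966300
step 3 [1.5y] bond c/2=1/50: DF=(505497/500000 − 1/50·(0.995700+0.966300))/(1+1/50) = 9527/10000 ≈ 0.952700
step 4 [2y] zero: DF = P = 4601/5000 ≈ 0.920200
step 5 [2.5y] zero: DF = P = 4417/5000 ≈ 0.883400
step 6 [3y] zero: DF = P = 8667/10000 ≈ 0.866700
step 7 [3.5y] bond c/2=1/200: DF=(1762139/2000000 − 1/200·(0.995700+0.966300+0.952700+0.920200+0.883400+0.866700))/(1+1/200) = 8489/10000 ≈ 0.848900
step 8 [4y] zero: DF = P = 8099/10000 ≈ 0.809900

1 1/2 9957/10000
2 1 9663/10000
3 3/2 9527/10000
4 2 4601/5000
5 5/2 4417/5000
6 3 8667/10000
7 7/2 8489/10000
8 4 8099/10000
DF(3y) is solved at step 6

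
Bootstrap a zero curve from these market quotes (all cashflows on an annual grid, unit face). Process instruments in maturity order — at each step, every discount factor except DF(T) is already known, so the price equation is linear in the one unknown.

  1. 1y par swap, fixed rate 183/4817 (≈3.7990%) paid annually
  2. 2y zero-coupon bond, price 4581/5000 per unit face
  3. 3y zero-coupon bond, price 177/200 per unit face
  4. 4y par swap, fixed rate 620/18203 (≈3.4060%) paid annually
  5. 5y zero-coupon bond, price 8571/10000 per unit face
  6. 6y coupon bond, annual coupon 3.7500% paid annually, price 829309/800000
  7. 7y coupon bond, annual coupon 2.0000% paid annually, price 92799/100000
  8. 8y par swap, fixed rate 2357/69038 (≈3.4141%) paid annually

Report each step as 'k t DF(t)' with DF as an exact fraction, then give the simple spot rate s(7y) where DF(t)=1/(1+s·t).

step 1 [1y] swap r/1=183/4817: DF=(1 − 183/4817·(0))/(1+183/4817) = 4817/5000 ≈ 0.963400
step 2 [2y] zero: DF = P = 4581/5000 ≈ 0.916200
step 3 [3y] zero: DF = P = 177/200 ≈ 0.885000
step 4 [4y] swap r/1=620/18203: DF=(1 − 620/18203·(0.963400+0.916200+0.885000))/(1+620/18203) = 219/250 ≈ 0.876000
step 5 [5y] zero: DF = P = 8571/10000 ≈ 0.857100
step 6 [6y] bond c/1=3/80: DF=(829309/800000 − 3/80·(0.963400+0.916200+0.885000+0.876000+0.857100))/(1+3/80) = 4183/5000 ≈ 0.836600
step 7 [7y] bond c/1=1/50: DF=(92799/100000 − 1/50·(0.963400+0.916200+0.885000+0.876000+0.857100+0.836600))/(1+1/50) = 2013/2500 ≈ 0.805200
step 8 [8y] swap r/1=2357/69038: DF=(1 − 2357/69038·(0.963400+0.916200+0.885000+0.876000+0.857100+0.836600+0.805200))/(1+2357/69038) = 7643/10000 ≈ 0.764300

1 1 4817/5000
2 2 4581/5000
3 3 177/200
4 4 219/250
5 5 8571/10000
6 6 4183/5000
7 7 2013/2500
8 8 7643/10000
s(7y) = (1/(2013/2500) − 1)/(7) = 487/14091 ≈ 3.4561%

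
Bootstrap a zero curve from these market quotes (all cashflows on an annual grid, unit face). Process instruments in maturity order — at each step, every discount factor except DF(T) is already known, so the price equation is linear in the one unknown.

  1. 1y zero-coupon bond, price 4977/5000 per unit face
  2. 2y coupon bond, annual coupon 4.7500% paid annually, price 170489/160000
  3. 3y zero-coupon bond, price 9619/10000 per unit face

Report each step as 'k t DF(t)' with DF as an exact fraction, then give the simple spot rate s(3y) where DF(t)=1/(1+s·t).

step 1 [1y] zero: DF = P = 4977/5000 ≈ 0.995400
step 2 [2y] bond c/1=19/400: DF=(170489/160000 − 19/400·(0.995400))/(1+19/400) = 9721/10000 ≈ 0.972100
step 3 [3y] zero: DF = P = 9619/10000 ≈ 0.961900

1 1 4977/5000
2 2 9721/10000
3 3 9619/10000
s(3y) = (1/(9619/10000) − 1)/(3) = 127/9619 ≈ 1.3203%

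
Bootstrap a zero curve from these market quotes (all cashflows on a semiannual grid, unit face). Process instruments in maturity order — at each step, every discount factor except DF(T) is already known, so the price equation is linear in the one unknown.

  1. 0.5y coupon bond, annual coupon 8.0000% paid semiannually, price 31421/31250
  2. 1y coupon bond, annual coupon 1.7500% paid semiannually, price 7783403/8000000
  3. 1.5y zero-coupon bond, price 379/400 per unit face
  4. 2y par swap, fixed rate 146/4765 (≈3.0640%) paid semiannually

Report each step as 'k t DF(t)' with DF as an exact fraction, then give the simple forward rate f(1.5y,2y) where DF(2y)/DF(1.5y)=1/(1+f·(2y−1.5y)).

1 1/2 2417/2500
2 1 9561/10000
3 3/2 379/400
4 2 1177/1250
f(1.5y,2y) = ((379/400)/(1177/1250) − 1)/(1/2) = 59/4708 ≈ 1.2532%

step 1 [0.5y] bond c/2=1/25: DF=(31421/31250 − 1/25·(0))/(1+1/25) = 2417/2500 ≈ 0.966800
step 2 [1y] bond c/2=7/800: DF=(7783403/8000000 − 7/800·(0.966800))/(1+7/800) = 9561/10000 ≈ 0.956100
step 3 [1.5y] zero: DF = P = 379/400 ≈ 0.947500
step 4 [2y] swap r/2=73/4765: DF=(1 − 73/4765·(0.966800+0.956100+0.947500))/(1+73/4765) = 1177/1250 ≈ 0.941600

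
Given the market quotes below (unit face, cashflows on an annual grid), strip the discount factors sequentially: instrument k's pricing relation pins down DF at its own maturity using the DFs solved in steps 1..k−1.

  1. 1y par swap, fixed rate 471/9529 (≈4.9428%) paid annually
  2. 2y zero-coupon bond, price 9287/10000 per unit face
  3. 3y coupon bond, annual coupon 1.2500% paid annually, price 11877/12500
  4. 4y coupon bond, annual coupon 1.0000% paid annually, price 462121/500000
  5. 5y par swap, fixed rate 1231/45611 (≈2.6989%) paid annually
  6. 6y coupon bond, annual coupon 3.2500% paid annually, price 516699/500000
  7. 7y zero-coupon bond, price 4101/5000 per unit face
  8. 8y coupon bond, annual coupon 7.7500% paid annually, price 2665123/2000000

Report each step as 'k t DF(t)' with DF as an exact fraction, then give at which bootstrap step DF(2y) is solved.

step 1 [1y] swap r/1=471/9529: DF=(1 − 471/9529·(0))/(1+471/9529) = 9529/10000 ≈ 0.952900
step 2 [2y] zero: DF = P = 9287/10000 ≈ 0.928700
step 3 [3y] bond c/1=1/80: DF=(11877/12500 − 1/80·(0.952900+0.928700))/(1+1/80) = 572/625 ≈ 0.915200
step 4 [4y] bond c/1=1/100: DF=(462121/500000 − 1/100·(0.952900+0.928700+0.915200))/(1+1/100) = 4437/5000 ≈ 0.887400
step 5 [5y] swap r/1=1231/45611: DF=(1 − 1231/45611·(0.952900+0.928700+0.915200+0.887400))/(1+1231/45611) = 8769/10000 ≈ 0.876900
step 6 [6y] bond c/1=13/400: DF=(516699/500000 − 13/400·(0.952900+0.928700+0.915200+0.887400+0.876900))/(1+13/400) = 8573/10000 ≈ 0.857300
step 7 [7y] zero: DF = P = 4101/5000 ≈ 0.820200
step 8 [8y] bond c/1=31/400: DF=(2665123/2000000 − 31/400·(0.952900+0.928700+0.915200+0.887400+0.876900+0.857300+0.820200))/(1+31/400) = 197/250 ≈ 0.788000

1 1 9529/10000
2 2 9287/10000
3 3 572/625
4 4 4437/5000
5 5 8769/10000
6 6 8573/10000
7 7 4101/5000
8 8 197/250
DF(2y) is solved at step 2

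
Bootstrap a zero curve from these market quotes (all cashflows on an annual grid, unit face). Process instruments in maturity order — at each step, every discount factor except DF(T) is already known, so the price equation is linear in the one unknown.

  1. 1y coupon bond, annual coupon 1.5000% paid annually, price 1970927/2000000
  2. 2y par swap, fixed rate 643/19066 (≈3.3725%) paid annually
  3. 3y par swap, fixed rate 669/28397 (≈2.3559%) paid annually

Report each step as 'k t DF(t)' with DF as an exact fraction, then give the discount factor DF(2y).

1 1 9709/10000
2 2 9357/10000
3 3 9331/10000
DF(2y) = 9357/10000 ≈ 0.935700

step 1 [1y] bond c/1=3/200: DF=(1970927/2000000 − 3/200·(0))/(1+3/200) = 9709/10000 ≈ 0.970900
step 2 [2y] swap r/1=643/19066: DF=(1 − 643/19066·(0.970900))/(1+643/19066) = 9357/10000 ≈ 0.935700
step 3 [3y] swap r/1=669/28397: DF=(1 − 669/28397·(0.970900+0.935700))/(1+669/28397) = 9331/10000 ≈ 0.933100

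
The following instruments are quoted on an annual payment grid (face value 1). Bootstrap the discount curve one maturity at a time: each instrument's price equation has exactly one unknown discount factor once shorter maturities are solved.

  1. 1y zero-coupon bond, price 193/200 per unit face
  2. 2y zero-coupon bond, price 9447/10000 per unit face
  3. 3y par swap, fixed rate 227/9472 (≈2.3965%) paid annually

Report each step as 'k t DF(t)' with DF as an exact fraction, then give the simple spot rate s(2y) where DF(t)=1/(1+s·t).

1 1 193/200
2 2 9447/10000
3 3 9319/10000
s(2y) = (1/(9447/10000) − 1)/(2) = 553/18894 ≈ 2.9269%

step 1 [1y] zero: DF = P = 193/200 ≈ 0.965000
step 2 [2y] zero: DF = P = 9447/10000 ≈ 0.944700
step 3 [3y] swap r/1=227/9472: DF=(1 − 227/9472·(0.965000+0.944700))/(1+227/9472) = 9319/10000 ≈ 0.931900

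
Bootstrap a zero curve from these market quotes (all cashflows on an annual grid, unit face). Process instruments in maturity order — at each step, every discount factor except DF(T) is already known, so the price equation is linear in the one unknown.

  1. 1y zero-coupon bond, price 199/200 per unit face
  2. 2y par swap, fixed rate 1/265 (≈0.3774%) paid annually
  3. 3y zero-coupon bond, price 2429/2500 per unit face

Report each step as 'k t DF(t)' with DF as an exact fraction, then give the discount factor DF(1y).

1 1 199/200
2 2 397/400
3 3 2429/2500
DF(1y) = 199/200 ≈ 0.995000

step 1 [1y] zero: DF = P = 199/200 ≈ 0.995000
step 2 [2y] swap r/1=1/265: DF=(1 − 1/265·(0.995000))/(1+1/265) = 397/400 ≈ 0.992500
step 3 [3y] zero: DF = P = 2429/2500 ≈ 0.971600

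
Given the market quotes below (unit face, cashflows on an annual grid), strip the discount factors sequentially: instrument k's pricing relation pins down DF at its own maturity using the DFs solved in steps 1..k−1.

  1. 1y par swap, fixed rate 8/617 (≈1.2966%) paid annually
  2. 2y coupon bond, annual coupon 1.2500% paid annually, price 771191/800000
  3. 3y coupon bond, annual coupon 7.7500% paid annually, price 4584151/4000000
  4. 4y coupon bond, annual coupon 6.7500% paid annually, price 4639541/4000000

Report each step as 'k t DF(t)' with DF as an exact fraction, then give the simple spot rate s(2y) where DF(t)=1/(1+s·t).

1 1 617/625
2 2 9399/10000
3 3 37/40
4 4 4531/5000
s(2y) = (1/(9399/10000) − 1)/(2) = 601/18798 ≈ 3.1971%

step 1 [1y] swap r/1=8/617: DF=(1 − 8/617·(0))/(1+8/617) = 617/625 ≈ 0.987200
step 2 [2y] bond c/1=1/80: DF=(771191/800000 − 1/80·(0.987200))/(1+1/80) = 9399/10000 ≈ 0.939900
step 3 [3y] bond c/1=31/400: DF=(4584151/4000000 − 31/400·(0.987200+0.939900))/(1+31/400) = 37/40 ≈ 0.925000
step 4 [4y] bond c/1=27/400: DF=(4639541/4000000 − 27/400·(0.987200+0.939900+0.925000))/(1+27/400) = 4531/5000 ≈ 0.906200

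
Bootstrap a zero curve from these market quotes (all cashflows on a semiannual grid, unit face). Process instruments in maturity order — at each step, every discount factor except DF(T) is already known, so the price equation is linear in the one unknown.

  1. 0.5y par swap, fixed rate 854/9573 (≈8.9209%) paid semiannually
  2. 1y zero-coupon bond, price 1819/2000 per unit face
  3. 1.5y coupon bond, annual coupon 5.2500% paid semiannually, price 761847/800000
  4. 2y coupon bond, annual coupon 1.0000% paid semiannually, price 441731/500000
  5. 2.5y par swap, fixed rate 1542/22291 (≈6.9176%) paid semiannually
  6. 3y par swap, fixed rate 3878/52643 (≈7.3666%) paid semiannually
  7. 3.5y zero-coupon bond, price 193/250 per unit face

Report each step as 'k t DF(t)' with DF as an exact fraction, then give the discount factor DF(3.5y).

step 1 [0.5y] swap r/2=427/9573: DF=(1 − 427/9573·(0))/(1+427/9573) = 9573/10000 ≈ 0.957300
step 2 [1y] zero: DF = P = 1819/2000 ≈ 0.909500
step 3 [1.5y] bond c/2=21/800: DF=(761847/800000 − 21/800·(0.957300+0.909500))/(1+21/800) = 4401/5000 ≈ 0.880200
step 4 [2y] bond c/2=1/200: DF=(441731/500000 − 1/200·(0.957300+0.909500+0.880200))/(1+1/200) = 4327/5000 ≈ 0.865400
step 5 [2.5y] swap r/2=771/22291: DF=(1 − 771/22291·(0.957300+0.909500+0.880200+0.865400))/(1+771/22291) = 4229/5000 ≈ 0.845800
step 6 [3y] swap r/2=1939/52643: DF=(1 − 1939/52643·(0.957300+0.909500+0.880200+0.865400+0.845800))/(1+1939/52643) = 8061/10000 ≈ 0.806100
step 7 [3.5y] zero: DF = P = 193/250 ≈ 0.772000

1 1/2 9573/10000
2 1 1819/2000
3 3/2 4401/5000
4 2 4327/5000
5 5/2 4229/5000
6 3 8061/10000
7 7/2 193/250
DF(3.5y) = 193/250 ≈ 0.772000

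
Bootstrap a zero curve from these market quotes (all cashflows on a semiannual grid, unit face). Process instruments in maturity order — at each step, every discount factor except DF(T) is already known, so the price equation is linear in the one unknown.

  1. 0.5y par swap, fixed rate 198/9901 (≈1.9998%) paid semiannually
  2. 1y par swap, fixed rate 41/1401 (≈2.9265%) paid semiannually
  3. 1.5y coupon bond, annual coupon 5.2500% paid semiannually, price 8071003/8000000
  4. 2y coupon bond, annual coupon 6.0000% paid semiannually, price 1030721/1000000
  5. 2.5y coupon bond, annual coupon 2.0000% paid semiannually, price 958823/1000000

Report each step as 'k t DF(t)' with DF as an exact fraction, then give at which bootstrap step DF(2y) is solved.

1 1/2 9901/10000
2 1 9713/10000
3 3/2 9329/10000
4 2 2291/2500
5 5/2 2279/2500
DF(2y) is solved at step 4

step 1 [0.5y] swap r/2=99/9901: DF=(1 − 99/9901·(0))/(1+99/9901) = 9901/10000 ≈ 0.990100
step 2 [1y] swap r/2=41/2802: DF=(1 − 41/2802·(0.990100))/(1+41/2802) = 9713/10000 ≈ 0.971300
step 3 [1.5y] bond c/2=21/800: DF=(8071003/8000000 − 21/800·(0.990100+0.971300))/(1+21/800) = 9329/10000 ≈ 0.932900
step 4 [2y] bond c/2=3/100: DF=(1030721/1000000 − 3/100·(0.990100+0.971300+0.932900))/(1+3/100) = 2291/2500 ≈ 0.916400
step 5 [2.5y] bond c/2=1/100: DF=(958823/1000000 − 1/100·(0.990100+0.971300+0.932900+0.916400))/(1+1/100) = 2279/2500 ≈ 0.911600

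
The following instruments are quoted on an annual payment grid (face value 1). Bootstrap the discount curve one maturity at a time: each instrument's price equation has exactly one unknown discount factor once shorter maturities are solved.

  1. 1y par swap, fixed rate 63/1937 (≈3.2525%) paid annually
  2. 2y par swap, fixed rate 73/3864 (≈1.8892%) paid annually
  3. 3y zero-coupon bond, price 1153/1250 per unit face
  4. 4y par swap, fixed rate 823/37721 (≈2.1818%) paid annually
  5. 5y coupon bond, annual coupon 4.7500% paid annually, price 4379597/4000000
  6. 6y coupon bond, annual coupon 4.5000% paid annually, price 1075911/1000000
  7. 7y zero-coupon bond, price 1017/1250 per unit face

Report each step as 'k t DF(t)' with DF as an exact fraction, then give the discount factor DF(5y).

step 1 [1y] swap r/1=63/1937: DF=(1 − 63/1937·(0))/(1+63/1937) = 1937/2000 ≈ 0.968500
step 2 [2y] swap r/1=73/3864: DF=(1 − 73/3864·(0.968500))/(1+73/3864) = 1927/2000 ≈ 0.963500
step 3 [3y] zero: DF = P = 1153/1250 ≈ 0.922400
step 4 [4y] swap r/1=823/37721: DF=(1 − 823/37721·(0.968500+0.963500+0.922400))/(1+823/37721) = 9177/10000 ≈ 0.917700
step 5 [5y] bond c/1=19/400: DF=(4379597/4000000 − 19/400·(0.968500+0.963500+0.922400+0.917700))/(1+19/400) = 4371/5000 ≈ 0.874200
step 6 [6y] bond c/1=9/200: DF=(1075911/1000000 − 9/200·(0.968500+0.963500+0.922400+0.917700+0.874200))/(1+9/200) = 1659/2000 ≈ 0.829500
step 7 [7y] zero: DF = P = 1017/1250 ≈ 0.813600

1 1 1937/2000
2 2 1927/2000
3 3 1153/1250
4 4 9177/10000
5 5 4371/5000
6 6 1659/2000
7 7 1017/1250
DF(5y) = 4371/5000 ≈ 0.874200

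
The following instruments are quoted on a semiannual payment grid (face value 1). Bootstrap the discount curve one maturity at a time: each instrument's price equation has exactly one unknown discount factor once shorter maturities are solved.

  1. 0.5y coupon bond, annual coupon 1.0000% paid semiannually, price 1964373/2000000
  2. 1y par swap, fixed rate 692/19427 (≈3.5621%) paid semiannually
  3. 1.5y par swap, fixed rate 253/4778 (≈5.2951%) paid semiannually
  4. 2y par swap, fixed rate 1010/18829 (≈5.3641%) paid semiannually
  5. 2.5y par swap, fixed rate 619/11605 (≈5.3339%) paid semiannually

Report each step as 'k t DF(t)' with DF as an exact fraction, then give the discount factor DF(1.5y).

1 1/2 9773/10000
2 1 4827/5000
3 3/2 9241/10000
4 2 899/1000
5 5/2 4381/5000
DF(1.5y) = 9241/10000 ≈ 0.924100

step 1 [0.5y] bond c/2=1/200: DF=(1964373/2000000 − 1/200·(0))/(1+1/200) = 9773/10000 ≈ 0.977300
step 2 [1y] swap r/2=346/19427: DF=(1 − 346/19427·(0.977300))/(1+346/19427) = 4827/5000 ≈ 0.965400
step 3 [1.5y] swap r/2=253/9556: DF=(1 − 253/9556·(0.977300+0.965400))/(1+253/9556) = 9241/10000 ≈ 0.924100
step 4 [2y] swap r/2=505/18829: DF=(1 − 505/18829·(0.977300+0.965400+0.924100))/(1+505/18829) = 899/1000 ≈ 0.899000
step 5 [2.5y] swap r/2=619/23210: DF=(1 − 619/23210·(0.977300+0.965400+0.924100+0.899000))/(1+619/23210) = 4381/5000 ≈ 0.876200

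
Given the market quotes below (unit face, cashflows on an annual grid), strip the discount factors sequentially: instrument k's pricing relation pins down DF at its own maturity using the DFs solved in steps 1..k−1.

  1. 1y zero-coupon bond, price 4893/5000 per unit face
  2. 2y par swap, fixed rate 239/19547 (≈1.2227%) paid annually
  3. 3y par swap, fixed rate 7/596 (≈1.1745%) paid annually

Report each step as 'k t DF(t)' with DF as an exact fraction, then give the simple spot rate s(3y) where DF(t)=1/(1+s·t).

step 1 [1y] zero: DF = P = 4893/5000 ≈ 0.978600
step 2 [2y] swap r/1=239/19547: DF=(1 − 239/19547·(0.978600))/(1+239/19547) = 9761/10000 ≈ 0.976100
step 3 [3y] swap r/1=7/596: DF=(1 − 7/596·(0.978600+0.976100))/(1+7/596) = 9657/10000 ≈ 0.965700

1 1 4893/5000
2 2 9761/10000
3 3 9657/10000
s(3y) = (1/(9657/10000) − 1)/(3) = 343/28971 ≈ 1.1839%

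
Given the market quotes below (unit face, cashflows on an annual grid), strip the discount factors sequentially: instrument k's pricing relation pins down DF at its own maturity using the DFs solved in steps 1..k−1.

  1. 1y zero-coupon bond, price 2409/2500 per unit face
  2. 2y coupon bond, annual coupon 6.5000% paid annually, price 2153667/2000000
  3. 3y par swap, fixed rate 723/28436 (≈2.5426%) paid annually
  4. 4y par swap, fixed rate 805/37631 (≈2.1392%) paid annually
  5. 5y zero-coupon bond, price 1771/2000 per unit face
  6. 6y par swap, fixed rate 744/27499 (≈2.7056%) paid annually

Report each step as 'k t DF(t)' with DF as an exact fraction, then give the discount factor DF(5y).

1 1 2409/2500
2 2 9523/10000
3 3 9277/10000
4 4 1839/2000
5 5 1771/2000
6 6 532/625
DF(5y) = 1771/2000 ≈ 0.885500

step 1 [1y] zero: DF = P = 2409/2500 ≈ 0.963600
step 2 [2y] bond c/1=13/200: DF=(2153667/2000000 − 13/200·(0.963600))/(1+13/200) = 9523/10000 ≈ 0.952300
step 3 [3y] swap r/1=723/28436: DF=(1 − 723/28436·(0.963600+0.952300))/(1+723/28436) = 9277/10000 ≈ 0.927700
step 4 [4y] swap r/1=805/37631: DF=(1 − 805/37631·(0.963600+0.952300+0.927700))/(1+805/37631) = 1839/2000 ≈ 0.919500
step 5 [5y] zero: DF = P = 1771/2000 ≈ 0.885500
step 6 [6y] swap r/1=744/27499: DF=(1 − 744/27499·(0.963600+0.952300+0.927700+0.919500+0.885500))/(1+744/27499) = 532/625 ≈ 0.851200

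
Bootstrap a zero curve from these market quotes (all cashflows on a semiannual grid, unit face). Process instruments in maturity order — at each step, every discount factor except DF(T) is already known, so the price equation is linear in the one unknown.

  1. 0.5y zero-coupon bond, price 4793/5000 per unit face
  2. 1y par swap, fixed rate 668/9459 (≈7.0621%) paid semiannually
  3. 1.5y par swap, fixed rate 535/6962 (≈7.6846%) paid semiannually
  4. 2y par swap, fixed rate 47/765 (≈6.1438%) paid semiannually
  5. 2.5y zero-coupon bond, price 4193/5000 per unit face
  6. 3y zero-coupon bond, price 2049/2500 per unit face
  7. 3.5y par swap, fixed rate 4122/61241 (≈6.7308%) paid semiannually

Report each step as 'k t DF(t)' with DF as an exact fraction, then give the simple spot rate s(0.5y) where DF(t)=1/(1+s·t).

step 1 [0.5y] zero: DF = P = 4793/5000 ≈ 0.958600
step 2 [1y] swap r/2=334/9459: DF=(1 − 334/9459·(0.958600))/(1+334/9459) = 2333/2500 ≈ 0.933200
step 3 [1.5y] swap r/2=535/13924: DF=(1 − 535/13924·(0.958600+0.933200))/(1+535/13924) = 893/1000 ≈ 0.893000
step 4 [2y] swap r/2=47/1530: DF=(1 − 47/1530·(0.958600+0.933200+0.893000))/(1+47/1530) = 1109/1250 ≈ 0.887200
step 5 [2.5y] zero: DF = P = 4193/5000 ≈ 0.838600
step 6 [3y] zero: DF = P = 2049/2500 ≈ 0.819600
step 7 [3.5y] swap r/2=2061/61241: DF=(1 − 2061/61241·(0.958600+0.933200+0.893000+0.887200+0.838600+0.819600))/(1+2061/61241) = 7939/10000 ≈ 0.793900

1 1/2 4793/5000
2 1 2333/2500
3 3/2 893/1000
4 2 1109/1250
5 5/2 4193/5000
6 3 2049/2500
7 7/2 7939/10000
s(0.5y) = (1/(4793/5000) − 1)/(1/2) = 414/4793 ≈ 8.6376%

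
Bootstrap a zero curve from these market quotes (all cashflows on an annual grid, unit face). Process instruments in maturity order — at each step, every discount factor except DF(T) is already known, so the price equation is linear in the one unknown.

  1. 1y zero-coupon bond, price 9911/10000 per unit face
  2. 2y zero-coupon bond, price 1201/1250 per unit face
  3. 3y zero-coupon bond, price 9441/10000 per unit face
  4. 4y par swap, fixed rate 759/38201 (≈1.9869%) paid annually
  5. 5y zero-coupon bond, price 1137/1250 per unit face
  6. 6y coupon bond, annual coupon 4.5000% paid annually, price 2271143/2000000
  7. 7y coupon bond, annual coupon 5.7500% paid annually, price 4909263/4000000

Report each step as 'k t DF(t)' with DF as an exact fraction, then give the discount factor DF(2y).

1 1 9911/10000
2 2 1201/1250
3 3 9441/10000
4 4 9241/10000
5 5 1137/1250
6 6 883/1000
7 7 4277/5000
DF(2y) = 1201/1250 ≈ 0.960800

step 1 [1y] zero: DF = P = 9911/10000 ≈ 0.991100
step 2 [2y] zero: DF = P = 1201/1250 ≈ 0.960800
step 3 [3y] zero: DF = P = 9441/10000 ≈ 0.944100
step 4 [4y] swap r/1=759/38201: DF=(1 − 759/38201·(0.991100+0.960800+0.944100))/(1+759/38201) = 9241/10000 ≈ 0.924100
step 5 [5y] zero: DF = P = 1137/1250 ≈ 0.909600
step 6 [6y] bond c/1=9/200: DF=(2271143/2000000 − 9/200·(0.991100+0.960800+0.944100+0.924100+0.909600))/(1+9/200) = 883/1000 ≈ 0.883000
step 7 [7y] bond c/1=23/400: DF=(4909263/4000000 − 23/400·(0.991100+0.960800+0.944100+0.924100+0.909600+0.883000))/(1+23/400) = 4277/5000 ≈ 0.855400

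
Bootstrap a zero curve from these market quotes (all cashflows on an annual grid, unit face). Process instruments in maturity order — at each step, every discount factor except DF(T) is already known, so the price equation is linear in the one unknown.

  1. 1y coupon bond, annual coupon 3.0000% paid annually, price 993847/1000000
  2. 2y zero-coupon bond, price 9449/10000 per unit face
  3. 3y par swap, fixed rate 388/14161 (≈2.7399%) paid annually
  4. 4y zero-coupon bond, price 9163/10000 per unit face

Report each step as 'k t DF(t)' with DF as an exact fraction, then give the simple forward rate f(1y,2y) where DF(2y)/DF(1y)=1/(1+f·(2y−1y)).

step 1 [1y] bond c/1=3/100: DF=(993847/1000000 − 3/100·(0))/(1+3/100) = 9649/10000 ≈ 0.964900
step 2 [2y] zero: DF = P = 9449/10000 ≈ 0.944900
step 3 [3y] swap r/1=388/14161: DF=(1 − 388/14161·(0.964900+0.944900))/(1+388/14161) = 1153/1250 ≈ 0.922400
step 4 [4y] zero: DF = P = 9163/10000 ≈ 0.916300

1 1 9649/10000
2 2 9449/10000
3 3 1153/1250
4 4 9163/10000
f(1y,2y) = ((9649/10000)/(9449/10000) − 1)/(1) = 200/9449 ≈ 2.1166%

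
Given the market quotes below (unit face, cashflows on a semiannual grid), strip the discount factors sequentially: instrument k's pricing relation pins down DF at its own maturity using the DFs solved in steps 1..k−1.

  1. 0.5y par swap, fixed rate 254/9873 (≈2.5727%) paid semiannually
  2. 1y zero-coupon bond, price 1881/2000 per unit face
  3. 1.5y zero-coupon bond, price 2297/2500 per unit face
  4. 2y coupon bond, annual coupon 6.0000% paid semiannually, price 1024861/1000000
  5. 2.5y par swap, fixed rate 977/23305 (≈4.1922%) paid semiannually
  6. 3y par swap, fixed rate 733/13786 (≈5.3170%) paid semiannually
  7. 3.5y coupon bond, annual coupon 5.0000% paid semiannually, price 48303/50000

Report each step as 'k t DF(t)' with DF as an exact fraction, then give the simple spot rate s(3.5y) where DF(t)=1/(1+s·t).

1 1/2 9873/10000
2 1 1881/2000
3 3/2 2297/2500
4 2 9121/10000
5 5/2 9023/10000
6 3 4267/5000
7 7/2 101/125
s(3.5y) = (1/(101/125) − 1)/(7/2) = 48/707 ≈ 6.7893%

step 1 [0.5y] swap r/2=127/9873: DF=(1 − 127/9873·(0))/(1+127/9873) = 9873/10000 ≈ 0.987300
step 2 [1y] zero: DF = P = 1881/2000 ≈ 0.940500
step 3 [1.5y] zero: DF = P = 2297/2500 ≈ 0.918800
step 4 [2y] bond c/2=3/100: DF=(1024861/1000000 − 3/100·(0.987300+0.940500+0.918800))/(1+3/100) = 9121/10000 ≈ 0.912100
step 5 [2.5y] swap r/2=977/46610: DF=(1 − 977/46610·(0.987300+0.940500+0.918800+0.912100))/(1+977/46610) = 9023/10000 ≈ 0.902300
step 6 [3y] swap r/2=733/27572: DF=(1 − 733/27572·(0.987300+0.940500+0.918800+0.912100+0.902300))/(1+733/27572) = 4267/5000 ≈ 0.853400
step 7 [3.5y] bond c/2=1/40: DF=(48303/50000 − 1/40·(0.987300+0.940500+0.918800+0.912100+0.902300+0.853400))/(1+1/40) = 101/125 ≈ 0.808000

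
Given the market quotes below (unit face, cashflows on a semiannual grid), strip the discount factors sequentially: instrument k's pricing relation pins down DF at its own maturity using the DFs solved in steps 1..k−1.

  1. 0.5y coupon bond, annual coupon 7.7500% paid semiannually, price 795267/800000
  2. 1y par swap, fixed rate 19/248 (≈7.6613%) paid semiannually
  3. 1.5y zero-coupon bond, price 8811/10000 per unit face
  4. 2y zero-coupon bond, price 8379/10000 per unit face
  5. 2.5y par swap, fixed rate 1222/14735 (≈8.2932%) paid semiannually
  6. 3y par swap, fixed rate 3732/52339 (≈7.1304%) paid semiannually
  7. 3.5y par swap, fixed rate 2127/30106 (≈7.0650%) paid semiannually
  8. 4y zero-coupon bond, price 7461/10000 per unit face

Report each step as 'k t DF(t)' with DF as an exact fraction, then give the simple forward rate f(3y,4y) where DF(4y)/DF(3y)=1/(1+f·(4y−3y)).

step 1 [0.5y] bond c/2=31/800: DF=(795267/800000 − 31/800·(0))/(1+31/800) = 957/1000 ≈ 0.957000
step 2 [1y] swap r/2=19/496: DF=(1 − 19/496·(0.957000))/(1+19/496) = 4639/5000 ≈ 0.927800
step 3 [1.5y] zero: DF = P = 8811/10000 ≈ 0.881100
step 4 [2y] zero: DF = P = 8379/10000 ≈ 0.837900
step 5 [2.5y] swap r/2=611/14735: DF=(1 − 611/14735·(0.957000+0.927800+0.881100+0.837900))/(1+611/14735) = 8167/10000 ≈ 0.816700
step 6 [3y] swap r/2=1866/52339: DF=(1 − 1866/52339·(0.957000+0.927800+0.881100+0.837900+0.816700))/(1+1866/52339) = 4067/5000 ≈ 0.813400
step 7 [3.5y] swap r/2=2127/60212: DF=(1 − 2127/60212·(0.957000+0.927800+0.881100+0.837900+0.816700+0.813400))/(1+2127/60212) = 7873/10000 ≈ 0.787300
step 8 [4y] zero: DF = P = 7461/10000 ≈ 0.746100

1 1/2 957/1000
2 1 4639/5000
3 3/2 8811/10000
4 2 8379/10000
5 5/2 8167/10000
6 3 4067/5000
7 7/2 7873/10000
8 4 7461/10000
f(3y,4y) = ((4067/5000)/(7461/10000) − 1)/(1) = 673/7461 ≈ 9.0202%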